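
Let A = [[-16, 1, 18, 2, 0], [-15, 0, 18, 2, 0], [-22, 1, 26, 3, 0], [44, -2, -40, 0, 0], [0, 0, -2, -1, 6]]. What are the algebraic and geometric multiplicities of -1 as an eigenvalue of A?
algebraic multiplicity 2, geometric multiplicity 1

The characteristic polynomial is (x - 6)^3(x + 1)^2, so the factor x + 1 appears with exponent 2: the algebraic multiplicity is 2.

rank(A + I) = 4, so the eigenspace has dimension 5 - 4 = 1: the geometric multiplicity is 1.

Since 1 < 2, A is not diagonalizable.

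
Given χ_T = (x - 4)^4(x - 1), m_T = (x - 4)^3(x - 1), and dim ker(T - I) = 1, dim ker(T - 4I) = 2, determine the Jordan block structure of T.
λ = 1: algebraic multiplicity 1 (exponent in χ_T), largest block size 1 (exponent in m_T), 1 block (geometric multiplicity). This forces block sizes [1].
λ = 4: algebraic multiplicity 4 (exponent in χ_T), largest block size 3 (exponent in m_T), 2 blocks (geometric multiplicity). These force block sizes [3, 1].

Jordan blocks: (1, 1), (4, 3), (4, 1)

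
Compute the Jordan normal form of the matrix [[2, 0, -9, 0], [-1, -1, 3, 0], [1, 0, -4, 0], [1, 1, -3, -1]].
J = [[-1, 1, 0, 0], [0, -1, 1, 0], [0, 0, -1, 0], [0, 0, 0, -1]]

The characteristic polynomial is det(xI - A) = (x + 1)^4, so the eigenvalues are -1 (algebraic multiplicity 4).

For λ = -1: rank(A + I) = 2, rank((A + I)^2) = 1, rank((A + I)^3) = 0. The eigenspace has dimension 4 - 2 = 2, so there are 2 Jordan blocks; the rank sequence gives block sizes [3, 1].

Assembling the blocks gives the Jordan form J above.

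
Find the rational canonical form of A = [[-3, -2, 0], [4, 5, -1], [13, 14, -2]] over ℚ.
The invariant factors of A (the non-unit diagonal entries of the Smith normal form of xI - A over ℚ[x]) are x^3 + 3x + 2, each dividing the next. The characteristic polynomial is their product, x^3 + 3x + 2.

The rational canonical form is the block-diagonal matrix of companion matrices C(f_i):
R = [[0, 0, -2], [1, 0, -3], [0, 1, 0]].

Note the characteristic polynomial does not split into linear factors over ℚ, so A has no Jordan form over ℚ; the rational canonical form exists over any field.

R = [[0, 0, -2], [1, 0, -3], [0, 1, 0]]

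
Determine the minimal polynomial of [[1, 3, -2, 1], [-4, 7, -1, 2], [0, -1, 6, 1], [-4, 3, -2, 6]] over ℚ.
The characteristic polynomial factors as (x - 5)^4. The minimal polynomial is ∏(x - λ)^{k_λ} where k_λ is the size of the largest Jordan block at λ.

For λ = 5: rank(A - 5I) = 2, and the largest Jordan block has size 3 (the smallest k with rank((A - 5I)^k) = rank((A - 5I)^(k+1))).

So m_A(x) = (x - 5)^3.

m_A(x) = (x - 5)^3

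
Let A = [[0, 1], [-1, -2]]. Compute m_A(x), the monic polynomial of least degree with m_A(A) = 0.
The characteristic polynomial factors as (x + 1)^2. The minimal polynomial is ∏(x - λ)^{k_λ} where k_λ is the size of the largest Jordan block at λ.

For λ = -1: rank(A + I) = 1, and the largest Jordan block has size 2 (the smallest k with rank((A + I)^k) = rank((A + I)^(k+1))).

So m_A(x) = (x + 1)^2.

m_A(x) = (x + 1)^2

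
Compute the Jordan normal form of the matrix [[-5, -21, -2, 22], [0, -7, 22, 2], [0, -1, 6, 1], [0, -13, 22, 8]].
J = [[-5, 1, 0, 0], [0, -5, 0, 0], [0, 0, 6, 1], [0, 0, 0, 6]]

The characteristic polynomial is det(xI - A) = (x - 6)^2(x + 5)^2, so the eigenvalues are -5 (algebraic multiplicity 2), 6 (algebraic multiplicity 2).

For λ = -5: rank(A + 5I) = 3, rank((A + 5I)^2) = 2. The eigenspace has dimension 4 - 3 = 1, so there is 1 Jordan block; the rank sequence gives block sizes [2].

For λ = 6: rank(A - 6I) = 3, rank((A - 6I)^2) = 2. The eigenspace has dimension 4 - 3 = 1, so there is 1 Jordan block; the rank sequence gives block sizes [2].

Assembling the blocks gives the Jordan form J above.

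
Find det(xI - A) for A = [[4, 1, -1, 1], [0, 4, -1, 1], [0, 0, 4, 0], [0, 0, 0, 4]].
χ_A(x) = (x - 4)^4

xI - A = [[x - 4, -1, 1, -1], [0, x - 4, 1, -1], [0, 0, x - 4, 0], [0, 0, 0, x - 4]].

Expanding det(xI - A) along the first row:
det(xI - A) = + (x - 4)·det([[x - 4, 1, -1], [0, x - 4, 0], [0, 0, x - 4]]) - (-1)·det([[0, 1, -1], [0, x - 4, 0], [0, 0, x - 4]]) + (1)·det([[0, x - 4, -1], [0, 0, 0], [0, 0, x - 4]]) - (-1)·det([[0, x - 4, 1], [0, 0, x - 4], [0, 0, 0]]).

Evaluating gives χ_A(x) = x^4 - 16x^3 + 96x^2 - 256x + 256 = (x - 4)^4.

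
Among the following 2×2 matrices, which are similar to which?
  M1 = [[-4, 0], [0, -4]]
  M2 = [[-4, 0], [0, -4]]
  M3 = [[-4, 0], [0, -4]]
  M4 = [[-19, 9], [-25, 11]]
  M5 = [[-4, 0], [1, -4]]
2 classes: {M1, M2, M3}, {M4, M5}

Characteristic polynomials: χ_{M1} = (x + 4)^2, χ_{M2} = (x + 4)^2, χ_{M3} = (x + 4)^2, χ_{M4} = (x + 4)^2, χ_{M5} = (x + 4)^2.

{M1, M2, M3}: invariant factors x + 4, x + 4.

{M4, M5}: invariant factors (x + 4)^2.

Matrices are similar if and only if their invariant-factor lists agree; the partition into similarity classes is {M1, M2, M3}, {M4, M5}.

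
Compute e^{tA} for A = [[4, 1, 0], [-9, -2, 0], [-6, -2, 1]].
e^{tA} = [[(3*t + 1)*e^{t}, t*e^{t}, 0], [-9*t*e^{t}, (1 - 3*t)*e^{t}, 0], [-6*t*e^{t}, -2*t*e^{t}, e^{t}]]

A has Jordan form J = [[1, 1, 0], [0, 1, 0], [0, 0, 1]] with A = PJP^{-1}, so e^{tA} = P e^{tJ} P^{-1}.

For a Jordan block J_k(λ), e^{tJ_k(λ)} = e^{λt} · (I + tN + t^2 N^2/2! + ... + t^{k-1} N^{k-1}/(k-1)!) where N is the nilpotent superdiagonal part.

Assembling the blocks and conjugating back gives the entries of e^{tA} as shown above.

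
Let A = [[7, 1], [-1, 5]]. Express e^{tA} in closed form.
e^{tA} = [[(t + 1)*e^{6*t}, t*e^{6*t}], [-t*e^{6*t}, (1 - t)*e^{6*t}]]

A has Jordan form J = [[6, 1], [0, 6]] with A = PJP^{-1}, so e^{tA} = P e^{tJ} P^{-1}.

For a Jordan block J_k(λ), e^{tJ_k(λ)} = e^{λt} · (I + tN + t^2 N^2/2! + ... + t^{k-1} N^{k-1}/(k-1)!) where N is the nilpotent superdiagonal part.

Assembling the blocks and conjugating back gives the entries of e^{tA} as shown above.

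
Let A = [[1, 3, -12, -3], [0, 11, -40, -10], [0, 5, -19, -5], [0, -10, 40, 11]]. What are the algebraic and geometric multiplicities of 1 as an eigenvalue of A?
The characteristic polynomial is (x - 1)^4, so the factor x - 1 appears with exponent 4: the algebraic multiplicity is 4.

rank(A - I) = 1, so the eigenspace has dimension 4 - 1 = 3: the geometric multiplicity is 3.

Since 3 < 4, A is not diagonalizable.

algebraic multiplicity 4, geometric multiplicity 3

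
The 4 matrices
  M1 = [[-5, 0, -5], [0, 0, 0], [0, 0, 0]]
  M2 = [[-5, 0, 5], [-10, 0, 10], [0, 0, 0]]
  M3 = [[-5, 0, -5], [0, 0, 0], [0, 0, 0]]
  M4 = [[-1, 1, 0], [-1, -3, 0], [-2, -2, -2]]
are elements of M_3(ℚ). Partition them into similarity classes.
2 classes: {M1, M2, M3}, {M4}

Characteristic polynomials: χ_{M1} = x^2(x + 5), χ_{M2} = x^2(x + 5), χ_{M3} = x^2(x + 5), χ_{M4} = (x + 2)^3.

{M1, M2, M3}: invariant factors x, x(x + 5).

{M4}: invariant factors x + 2, (x + 2)^2.

Matrices are similar if and only if their invariant-factor lists agree; the partition into similarity classes is {M1, M2, M3}, {M4}.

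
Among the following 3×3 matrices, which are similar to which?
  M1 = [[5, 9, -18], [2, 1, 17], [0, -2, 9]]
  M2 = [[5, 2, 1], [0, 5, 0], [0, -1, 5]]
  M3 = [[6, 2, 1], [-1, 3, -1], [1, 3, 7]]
2 classes: {M1, M2}, {M3}

Characteristic polynomials: χ_{M1} = (x - 5)^3, χ_{M2} = (x - 5)^3, χ_{M3} = (x - 6)(x - 5)^2.

{M1, M2}: invariant factors (x - 5)^3.

{M3}: invariant factors (x - 6)(x - 5)^2.

Matrices are similar if and only if their invariant-factor lists agree; the partition into similarity classes is {M1, M2}, {M3}.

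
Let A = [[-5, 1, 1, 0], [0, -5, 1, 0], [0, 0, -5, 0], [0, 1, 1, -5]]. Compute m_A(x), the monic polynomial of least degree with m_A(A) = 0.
m_A(x) = (x + 5)^3

The characteristic polynomial factors as (x + 5)^4. The minimal polynomial is ∏(x - λ)^{k_λ} where k_λ is the size of the largest Jordan block at λ.

For λ = -5: rank(A + 5I) = 2, and the largest Jordan block has size 3 (the smallest k with rank((A + 5I)^k) = rank((A + 5I)^(k+1))).

So m_A(x) = (x + 5)^3.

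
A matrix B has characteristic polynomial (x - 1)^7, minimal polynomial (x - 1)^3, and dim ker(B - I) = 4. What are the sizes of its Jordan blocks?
Jordan blocks: (1, 3), (1, 2), (1, 1), (1, 1)

λ = 1: algebraic multiplicity 7 (exponent in χ_B), largest block size 3 (exponent in m_B), 4 blocks (geometric multiplicity). These force block sizes [3, 2, 1, 1].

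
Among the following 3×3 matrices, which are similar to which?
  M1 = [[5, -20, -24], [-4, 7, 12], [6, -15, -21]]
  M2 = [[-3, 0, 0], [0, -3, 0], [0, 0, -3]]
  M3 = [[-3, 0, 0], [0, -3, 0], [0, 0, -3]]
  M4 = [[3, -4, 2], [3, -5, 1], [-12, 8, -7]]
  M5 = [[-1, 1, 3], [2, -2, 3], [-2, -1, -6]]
Characteristic polynomials: χ_{M1} = (x + 3)^3, χ_{M2} = (x + 3)^3, χ_{M3} = (x + 3)^3, χ_{M4} = (x + 3)^3, χ_{M5} = (x + 3)^3.

{M1, M4, M5}: invariant factors x + 3, (x + 3)^2.

{M2, M3}: invariant factors x + 3, x + 3, x + 3.

Matrices are similar if and only if their invariant-factor lists agree; the partition into similarity classes is {M1, M4, M5}, {M2, M3}.

2 classes: {M1, M4, M5}, {M2, M3}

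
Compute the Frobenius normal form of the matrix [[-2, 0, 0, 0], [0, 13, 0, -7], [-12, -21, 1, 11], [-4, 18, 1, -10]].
The invariant factors of A (the non-unit diagonal entries of the Smith normal form of xI - A over ℚ[x]) are x + 2, x(x - 6)(x + 2), each dividing the next. The characteristic polynomial is their product, x(x - 6)(x + 2)^2.

The rational canonical form is the block-diagonal matrix of companion matrices C(f_i):
R = [[-2, 0, 0, 0], [0, 0, 0, 0], [0, 1, 0, 12], [0, 0, 1, 4]].

R = [[-2, 0, 0, 0], [0, 0, 0, 0], [0, 1, 0, 12], [0, 0, 1, 4]]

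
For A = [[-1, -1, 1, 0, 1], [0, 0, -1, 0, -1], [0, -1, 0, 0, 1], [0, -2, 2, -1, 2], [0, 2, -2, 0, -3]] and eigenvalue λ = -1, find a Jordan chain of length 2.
We seek v_1 ∈ ker((A + I)^2) \ ker(A + I), then set v_{i+1} = (A + I) v_i.

One such chain is v_1 = [[0, 2, 0, 0, 3]]^T, v_2 = [[1, -1, 1, 2, -2]]^T. Check: (A + I) v_2 = [[0, 0, 0, 0, 0]]^T = 0.

v_1 = [[0, 2, 0, 0, 3]]^T, v_2 = [[1, -1, 1, 2, -2]]^T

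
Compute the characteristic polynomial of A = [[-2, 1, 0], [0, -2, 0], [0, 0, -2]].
χ_A(x) = (x + 2)^3

xI - A = [[x + 2, -1, 0], [0, x + 2, 0], [0, 0, x + 2]].

Expanding det(xI - A) along the first row:
det(xI - A) = + (x + 2)·det([[x + 2, 0], [0, x + 2]]) - (-1)·det([[0, 0], [0, x + 2]]) + (0)·det([[0, x + 2], [0, 0]]).

Evaluating gives χ_A(x) = x^3 + 6x^2 + 12x + 8 = (x + 2)^3.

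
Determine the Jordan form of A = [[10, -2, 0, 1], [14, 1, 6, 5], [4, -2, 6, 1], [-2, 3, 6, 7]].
J = [[6, 1, 0, 0], [0, 6, 1, 0], [0, 0, 6, 0], [0, 0, 0, 6]]

The characteristic polynomial is det(xI - A) = (x - 6)^4, so the eigenvalues are 6 (algebraic multiplicity 4).

For λ = 6: rank(A - 6I) = 2, rank((A - 6I)^2) = 1, rank((A - 6I)^3) = 0. The eigenspace has dimension 4 - 2 = 2, so there are 2 Jordan blocks; the rank sequence gives block sizes [3, 1].

Assembling the blocks gives the Jordan form J above.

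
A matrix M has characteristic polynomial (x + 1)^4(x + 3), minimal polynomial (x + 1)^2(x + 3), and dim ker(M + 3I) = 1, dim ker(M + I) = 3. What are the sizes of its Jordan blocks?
Jordan blocks: (-3, 1), (-1, 2), (-1, 1), (-1, 1)

λ = -3: algebraic multiplicity 1 (exponent in χ_M), largest block size 1 (exponent in m_M), 1 block (geometric multiplicity). This forces block sizes [1].
λ = -1: algebraic multiplicity 4 (exponent in χ_M), largest block size 2 (exponent in m_M), 3 blocks (geometric multiplicity). These force block sizes [2, 1, 1].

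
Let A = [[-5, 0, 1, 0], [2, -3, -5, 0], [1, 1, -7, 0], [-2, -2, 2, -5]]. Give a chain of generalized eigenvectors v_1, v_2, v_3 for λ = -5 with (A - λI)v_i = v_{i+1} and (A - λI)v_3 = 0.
We seek v_1 ∈ ker((A + 5I)^3) \ ker((A + 5I)^2), then set v_{i+1} = (A + 5I) v_i.

One such chain is v_1 = [[0, 1, 0, 1]]^T, v_2 = [[0, 2, 1, -2]]^T, v_3 = [[1, -1, 0, -2]]^T. Check: (A + 5I) v_3 = [[0, 0, 0, 0]]^T = 0.

v_1 = [[0, 1, 0, 1]]^T, v_2 = [[0, 2, 1, -2]]^T, v_3 = [[1, -1, 0, -2]]^T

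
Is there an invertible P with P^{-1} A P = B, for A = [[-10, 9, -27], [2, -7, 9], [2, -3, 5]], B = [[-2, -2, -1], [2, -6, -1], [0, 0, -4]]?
Two matrices over a field are similar if and only if they have the same invariant factors.

Both A and B have characteristic polynomial (x + 4)^3 and minimal polynomial (x + 4)^2. Computing further, both have invariant factors x + 4, (x + 4)^2. Hence A and B are similar.

Yes.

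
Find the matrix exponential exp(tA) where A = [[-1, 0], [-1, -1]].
A has Jordan form J = [[-1, 1], [0, -1]] with A = PJP^{-1}, so e^{tA} = P e^{tJ} P^{-1}.

For a Jordan block J_k(λ), e^{tJ_k(λ)} = e^{λt} · (I + tN + t^2 N^2/2! + ... + t^{k-1} N^{k-1}/(k-1)!) where N is the nilpotent superdiagonal part.

Assembling the blocks and conjugating back gives the entries of e^{tA} as shown above.

e^{tA} = [[e^{-t}, 0], [-t*e^{-t}, e^{-t}]]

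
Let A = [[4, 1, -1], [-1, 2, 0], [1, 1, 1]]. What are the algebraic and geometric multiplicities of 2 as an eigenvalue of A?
The characteristic polynomial is (x - 3)(x - 2)^2, so the factor x - 2 appears with exponent 2: the algebraic multiplicity is 2.

rank(A - 2I) = 2, so the eigenspace has dimension 3 - 2 = 1: the geometric multiplicity is 1.

Since 1 < 2, A is not diagonalizable.

algebraic multiplicity 2, geometric multiplicity 1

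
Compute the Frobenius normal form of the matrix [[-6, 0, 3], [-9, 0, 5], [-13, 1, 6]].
The invariant factors of A (the non-unit diagonal entries of the Smith normal form of xI - A over ℚ[x]) are x^3 - 2x - 3, each dividing the next. The characteristic polynomial is their product, x^3 - 2x - 3.

The rational canonical form is the block-diagonal matrix of companion matrices C(f_i):
R = [[0, 0, 3], [1, 0, 2], [0, 1, 0]].

Note the characteristic polynomial does not split into linear factors over ℚ, so A has no Jordan form over ℚ; the rational canonical form exists over any field.

R = [[0, 0, 3], [1, 0, 2], [0, 1, 0]]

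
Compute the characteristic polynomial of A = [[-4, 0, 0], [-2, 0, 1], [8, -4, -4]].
xI - A = [[x + 4, 0, 0], [2, x, -1], [-8, 4, x + 4]].

Expanding det(xI - A) along the first row:
det(xI - A) = + (x + 4)·det([[x, -1], [4, x + 4]]) - (0)·det([[2, -1], [-8, x + 4]]) + (0)·det([[2, x], [-8, 4]]).

Evaluating gives χ_A(x) = x^3 + 8x^2 + 20x + 16 = (x + 2)^2(x + 4).

χ_A(x) = (x + 2)^2(x + 4)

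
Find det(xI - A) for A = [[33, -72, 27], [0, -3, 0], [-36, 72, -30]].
χ_A(x) = (x - 6)(x + 3)^2

xI - A = [[x - 33, 72, -27], [0, x + 3, 0], [36, -72, x + 30]].

Expanding det(xI - A) along the first row:
det(xI - A) = + (x - 33)·det([[x + 3, 0], [-72, x + 30]]) - (72)·det([[0, 0], [36, x + 30]]) + (-27)·det([[0, x + 3], [36, -72]]).

Evaluating gives χ_A(x) = x^3 - 27x - 54 = (x - 6)(x + 3)^2.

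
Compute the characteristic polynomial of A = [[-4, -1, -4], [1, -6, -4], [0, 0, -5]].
xI - A = [[x + 4, 1, 4], [-1, x + 6, 4], [0, 0, x + 5]].

Expanding det(xI - A) along the first row:
det(xI - A) = + (x + 4)·det([[x + 6, 4], [0, x + 5]]) - (1)·det([[-1, 4], [0, x + 5]]) + (4)·det([[-1, x + 6], [0, 0]]).

Evaluating gives χ_A(x) = x^3 + 15x^2 + 75x + 125 = (x + 5)^3.

χ_A(x) = (x + 5)^3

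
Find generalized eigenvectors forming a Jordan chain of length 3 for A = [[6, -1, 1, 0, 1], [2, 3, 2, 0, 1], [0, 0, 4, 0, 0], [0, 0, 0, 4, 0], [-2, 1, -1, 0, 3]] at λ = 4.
We seek v_1 ∈ ker((A - 4I)^3) \ ker((A - 4I)^2), then set v_{i+1} = (A - 4I) v_i.

One such chain is v_1 = [[0, 1, 1, 1, 0]]^T, v_2 = [[0, 1, 0, 0, 0]]^T, v_3 = [[-1, -1, 0, 0, 1]]^T. Check: (A - 4I) v_3 = [[0, 0, 0, 0, 0]]^T = 0.

v_1 = [[0, 1, 1, 1, 0]]^T, v_2 = [[0, 1, 0, 0, 0]]^T, v_3 = [[-1, -1, 0, 0, 1]]^T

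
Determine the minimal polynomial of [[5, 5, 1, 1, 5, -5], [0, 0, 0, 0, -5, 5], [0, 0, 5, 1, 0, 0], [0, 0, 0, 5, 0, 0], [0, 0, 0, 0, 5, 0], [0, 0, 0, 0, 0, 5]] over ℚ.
The characteristic polynomial factors as x(x - 5)^5. The minimal polynomial is ∏(x - λ)^{k_λ} where k_λ is the size of the largest Jordan block at λ.

For λ = 0: rank(A) = 5, and the largest Jordan block has size 1 (the smallest k with rank(A^k) = rank(A^(k+1))).
For λ = 5: rank(A - 5I) = 3, and the largest Jordan block has size 3 (the smallest k with rank((A - 5I)^k) = rank((A - 5I)^(k+1))).

So m_A(x) = x(x - 5)^3.

m_A(x) = x(x - 5)^3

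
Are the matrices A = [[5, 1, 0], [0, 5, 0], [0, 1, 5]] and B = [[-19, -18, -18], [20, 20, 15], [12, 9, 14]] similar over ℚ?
Yes.

Two matrices over a field are similar if and only if they have the same invariant factors.

Both A and B have characteristic polynomial (x - 5)^3 and minimal polynomial (x - 5)^2. Computing further, both have invariant factors x - 5, (x - 5)^2. Hence A and B are similar.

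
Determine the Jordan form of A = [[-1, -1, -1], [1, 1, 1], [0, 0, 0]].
J = [[0, 1, 0], [0, 0, 0], [0, 0, 0]]

The characteristic polynomial is det(xI - A) = x^3, so the eigenvalues are 0 (algebraic multiplicity 3).

For λ = 0: rank(A) = 1, rank(A^2) = 0. The eigenspace has dimension 3 - 1 = 2, so there are 2 Jordan blocks; the rank sequence gives block sizes [2, 1].

Assembling the blocks gives the Jordan form J above.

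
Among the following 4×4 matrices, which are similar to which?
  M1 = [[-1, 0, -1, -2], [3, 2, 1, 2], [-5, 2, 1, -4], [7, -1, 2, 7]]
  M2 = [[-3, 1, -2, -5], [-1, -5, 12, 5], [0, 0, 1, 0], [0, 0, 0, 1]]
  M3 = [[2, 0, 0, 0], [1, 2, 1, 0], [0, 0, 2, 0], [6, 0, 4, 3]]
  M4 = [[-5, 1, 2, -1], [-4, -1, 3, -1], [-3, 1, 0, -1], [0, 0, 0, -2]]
3 classes: {M1, M3}, {M2}, {M4}

Characteristic polynomials: χ_{M1} = (x - 3)(x - 2)^3, χ_{M2} = (x - 1)^2(x + 4)^2, χ_{M3} = (x - 3)(x - 2)^3, χ_{M4} = (x + 2)^4.

{M1, M3}: invariant factors x - 2, (x - 3)(x - 2)^2.

{M2}: invariant factors x - 1, (x - 1)(x + 4)^2.

{M4}: invariant factors x + 2, (x + 2)^3.

Matrices are similar if and only if their invariant-factor lists agree; the partition into similarity classes is {M1, M3}, {M2}, {M4}.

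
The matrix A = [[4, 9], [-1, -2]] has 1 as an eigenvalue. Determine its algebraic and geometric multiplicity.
The characteristic polynomial is (x - 1)^2, so the factor x - 1 appears with exponent 2: the algebraic multiplicity is 2.

rank(A - I) = 1, so the eigenspace has dimension 2 - 1 = 1: the geometric multiplicity is 1.

Since 1 < 2, A is not diagonalizable.

algebraic multiplicity 2, geometric multiplicity 1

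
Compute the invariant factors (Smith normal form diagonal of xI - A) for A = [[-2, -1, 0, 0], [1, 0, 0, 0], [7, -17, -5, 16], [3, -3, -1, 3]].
The Jordan structure of A has elementary divisors (x + 1)^3, (x + 1). Arranging the block sizes at each eigenvalue in decreasing order and taking row products gives the invariant factors.

Invariant factors (smallest first, each dividing the next): x + 1, (x + 1)^3.

Check: the last factor (x + 1)^3 is the minimal polynomial, and the product (x + 1)^4 is the characteristic polynomial.

x + 1, (x + 1)^3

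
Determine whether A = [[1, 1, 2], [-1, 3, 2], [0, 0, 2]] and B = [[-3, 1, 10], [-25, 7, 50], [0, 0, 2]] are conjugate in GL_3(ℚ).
Yes.

Two matrices over a field are similar if and only if they have the same invariant factors.

Both A and B have characteristic polynomial (x - 2)^3 and minimal polynomial (x - 2)^2. Computing further, both have invariant factors x - 2, (x - 2)^2. Hence A and B are similar.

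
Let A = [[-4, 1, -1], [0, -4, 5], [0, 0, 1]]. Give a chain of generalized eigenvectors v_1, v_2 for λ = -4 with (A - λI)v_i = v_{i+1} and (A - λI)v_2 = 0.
v_1 = [[0, 1, 0]]^T, v_2 = [[1, 0, 0]]^T

We seek v_1 ∈ ker((A + 4I)^2) \ ker(A + 4I), then set v_{i+1} = (A + 4I) v_i.

One such chain is v_1 = [[0, 1, 0]]^T, v_2 = [[1, 0, 0]]^T. Check: (A + 4I) v_2 = [[0, 0, 0]]^T = 0.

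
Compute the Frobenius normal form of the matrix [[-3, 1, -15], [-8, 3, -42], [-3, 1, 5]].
R = [[0, 0, -20], [1, 0, 4], [0, 1, 5]]

The invariant factors of A (the non-unit diagonal entries of the Smith normal form of xI - A over ℚ[x]) are (x - 5)(x - 2)(x + 2), each dividing the next. The characteristic polynomial is their product, (x - 5)(x - 2)(x + 2).

The rational canonical form is the block-diagonal matrix of companion matrices C(f_i):
R = [[0, 0, -20], [1, 0, 4], [0, 1, 5]].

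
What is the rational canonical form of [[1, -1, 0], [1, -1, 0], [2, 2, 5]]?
R = [[0, 0, 0], [1, 0, 0], [0, 1, 5]]

The invariant factors of A (the non-unit diagonal entries of the Smith normal form of xI - A over ℚ[x]) are x^2(x - 5), each dividing the next. The characteristic polynomial is their product, x^2(x - 5).

The rational canonical form is the block-diagonal matrix of companion matrices C(f_i):
R = [[0, 0, 0], [1, 0, 0], [0, 1, 5]].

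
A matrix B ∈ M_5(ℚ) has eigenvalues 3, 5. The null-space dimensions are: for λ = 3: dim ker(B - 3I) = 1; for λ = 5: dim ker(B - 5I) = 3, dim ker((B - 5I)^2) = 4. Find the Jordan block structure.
Jordan blocks: (3, 1), (5, 2), (5, 1), (5, 1)

λ = 3: successive nullity increments [1] count blocks of size ≥ k; block sizes are [1].
λ = 5: successive nullity increments [3, 1] count blocks of size ≥ k; block sizes are [2, 1, 1].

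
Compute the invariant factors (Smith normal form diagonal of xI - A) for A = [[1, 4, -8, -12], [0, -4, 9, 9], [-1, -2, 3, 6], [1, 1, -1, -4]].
The Jordan structure of A has elementary divisors (x + 1)^2, (x + 1)^2. Arranging the block sizes at each eigenvalue in decreasing order and taking row products gives the invariant factors.

Invariant factors (smallest first, each dividing the next): (x + 1)^2, (x + 1)^2.

Check: the last factor (x + 1)^2 is the minimal polynomial, and the product (x + 1)^4 is the characteristic polynomial.

(x + 1)^2, (x + 1)^2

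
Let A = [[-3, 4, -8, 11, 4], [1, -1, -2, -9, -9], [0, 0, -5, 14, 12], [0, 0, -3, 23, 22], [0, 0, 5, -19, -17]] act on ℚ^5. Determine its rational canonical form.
R = [[0, 1, 0, 0, 0], [1, -4, 0, 0, 0], [0, 0, 0, 0, -5], [0, 0, 1, 0, 21], [0, 0, 0, 1, 1]]

The invariant factors of A (the non-unit diagonal entries of the Smith normal form of xI - A over ℚ[x]) are x^2 + 4x - 1, (x - 5)(x^2 + 4x - 1), each dividing the next. The characteristic polynomial is their product, (x - 5)(x^2 + 4x - 1)^2.

The rational canonical form is the block-diagonal matrix of companion matrices C(f_i):
R = [[0, 1, 0, 0, 0], [1, -4, 0, 0, 0], [0, 0, 0, 0, -5], [0, 0, 1, 0, 21], [0, 0, 0, 1, 1]].

Note the characteristic polynomial does not split into linear factors over ℚ, so A has no Jordan form over ℚ; the rational canonical form exists over any field.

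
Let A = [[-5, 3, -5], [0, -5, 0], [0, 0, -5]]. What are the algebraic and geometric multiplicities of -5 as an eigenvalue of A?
algebraic multiplicity 3, geometric multiplicity 2

The characteristic polynomial is (x + 5)^3, so the factor x + 5 appears with exponent 3: the algebraic multiplicity is 3.

rank(A + 5I) = 1, so the eigenspace has dimension 3 - 1 = 2: the geometric multiplicity is 2.

Since 2 < 3, A is not diagonalizable.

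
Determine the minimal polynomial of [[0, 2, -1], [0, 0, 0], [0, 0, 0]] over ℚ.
m_A(x) = x^2

The characteristic polynomial factors as x^3. The minimal polynomial is ∏(x - λ)^{k_λ} where k_λ is the size of the largest Jordan block at λ.

For λ = 0: rank(A) = 1, and the largest Jordan block has size 2 (the smallest k with rank(A^k) = rank(A^(k+1))).

So m_A(x) = x^2.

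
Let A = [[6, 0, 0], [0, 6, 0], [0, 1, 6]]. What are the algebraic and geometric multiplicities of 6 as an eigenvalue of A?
The characteristic polynomial is (x - 6)^3, so the factor x - 6 appears with exponent 3: the algebraic multiplicity is 3.

rank(A - 6I) = 1, so the eigenspace has dimension 3 - 1 = 2: the geometric multiplicity is 2.

Since 2 < 3, A is not diagonalizable.

algebraic multiplicity 3, geometric multiplicity 2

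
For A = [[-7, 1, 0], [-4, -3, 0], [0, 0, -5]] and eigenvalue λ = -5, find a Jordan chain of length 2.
We seek v_1 ∈ ker((A + 5I)^2) \ ker(A + 5I), then set v_{i+1} = (A + 5I) v_i.

One such chain is v_1 = [[0, 1, 0]]^T, v_2 = [[1, 2, 0]]^T. Check: (A + 5I) v_2 = [[0, 0, 0]]^T = 0.

v_1 = [[0, 1, 0]]^T, v_2 = [[1, 2, 0]]^T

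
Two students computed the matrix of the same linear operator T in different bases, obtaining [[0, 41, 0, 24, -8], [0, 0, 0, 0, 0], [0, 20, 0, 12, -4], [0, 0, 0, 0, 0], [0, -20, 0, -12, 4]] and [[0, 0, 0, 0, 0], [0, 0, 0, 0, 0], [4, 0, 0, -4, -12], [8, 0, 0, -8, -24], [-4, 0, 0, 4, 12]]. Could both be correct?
Both have characteristic polynomial x^4(x - 4), but the minimal polynomial of A is x^2(x - 4) while the minimal polynomial of B is x(x - 4). The minimal polynomial is a similarity invariant, so A and B are not similar.

No.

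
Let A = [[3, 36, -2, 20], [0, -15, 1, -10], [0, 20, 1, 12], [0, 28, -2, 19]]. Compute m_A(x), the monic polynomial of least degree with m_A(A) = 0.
The characteristic polynomial factors as (x - 3)^3(x + 1). The minimal polynomial is ∏(x - λ)^{k_λ} where k_λ is the size of the largest Jordan block at λ.

For λ = -1: rank(A + I) = 3, and the largest Jordan block has size 1 (the smallest k with rank((A + I)^k) = rank((A + I)^(k+1))).
For λ = 3: rank(A - 3I) = 2, and the largest Jordan block has size 2 (the smallest k with rank((A - 3I)^k) = rank((A - 3I)^(k+1))).

So m_A(x) = (x - 3)^2(x + 1).

m_A(x) = (x - 3)^2(x + 1)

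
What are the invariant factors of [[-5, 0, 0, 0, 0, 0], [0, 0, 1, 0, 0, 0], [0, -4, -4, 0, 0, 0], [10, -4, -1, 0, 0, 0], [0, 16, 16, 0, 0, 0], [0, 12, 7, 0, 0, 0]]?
x, x, x(x + 2)^2(x + 5)

The Jordan structure of A has elementary divisors (x + 5), (x + 2)^2, x, x, x. Arranging the block sizes at each eigenvalue in decreasing order and taking row products gives the invariant factors.

Invariant factors (smallest first, each dividing the next): x, x, x(x + 2)^2(x + 5).

Check: the last factor x(x + 2)^2(x + 5) is the minimal polynomial, and the product x^3(x + 2)^2(x + 5) is the characteristic polynomial.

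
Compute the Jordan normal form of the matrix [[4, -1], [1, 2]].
The characteristic polynomial is det(xI - A) = (x - 3)^2, so the eigenvalues are 3 (algebraic multiplicity 2).

For λ = 3: rank(A - 3I) = 1, rank((A - 3I)^2) = 0. The eigenspace has dimension 2 - 1 = 1, so there is 1 Jordan block; the rank sequence gives block sizes [2].

Assembling the blocks gives the Jordan form J above.

J = [[3, 1], [0, 3]]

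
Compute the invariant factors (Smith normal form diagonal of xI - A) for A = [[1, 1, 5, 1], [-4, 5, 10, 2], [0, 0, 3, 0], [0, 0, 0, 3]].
The Jordan structure of A has elementary divisors (x - 3)^2, (x - 3), (x - 3). Arranging the block sizes at each eigenvalue in decreasing order and taking row products gives the invariant factors.

Invariant factors (smallest first, each dividing the next): x - 3, x - 3, (x - 3)^2.

Check: the last factor (x - 3)^2 is the minimal polynomial, and the product (x - 3)^4 is the characteristic polynomial.

x - 3, x - 3, (x - 3)^2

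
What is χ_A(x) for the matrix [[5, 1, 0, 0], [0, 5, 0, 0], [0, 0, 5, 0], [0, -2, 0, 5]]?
χ_A(x) = (x - 5)^4

xI - A = [[x - 5, -1, 0, 0], [0, x - 5, 0, 0], [0, 0, x - 5, 0], [0, 2, 0, x - 5]].

Expanding det(xI - A) along the first row:
det(xI - A) = + (x - 5)·det([[x - 5, 0, 0], [0, x - 5, 0], [2, 0, x - 5]]) - (-1)·det([[0, 0, 0], [0, x - 5, 0], [0, 0, x - 5]]) + (0)·det([[0, x - 5, 0], [0, 0, 0], [0, 2, x - 5]]) - (0)·det([[0, x - 5, 0], [0, 0, x - 5], [0, 2, 0]]).

Evaluating gives χ_A(x) = x^4 - 20x^3 + 150x^2 - 500x + 625 = (x - 5)^4.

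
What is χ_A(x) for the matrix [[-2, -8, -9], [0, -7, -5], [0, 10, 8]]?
xI - A = [[x + 2, 8, 9], [0, x + 7, 5], [0, -10, x - 8]].

Expanding det(xI - A) along the first row:
det(xI - A) = + (x + 2)·det([[x + 7, 5], [-10, x - 8]]) - (8)·det([[0, 5], [0, x - 8]]) + (9)·det([[0, x + 7], [0, -10]]).

Evaluating gives χ_A(x) = x^3 + x^2 - 8x - 12 = (x - 3)(x + 2)^2.

χ_A(x) = (x - 3)(x + 2)^2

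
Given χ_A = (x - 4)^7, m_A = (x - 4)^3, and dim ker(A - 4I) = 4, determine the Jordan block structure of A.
Jordan blocks: (4, 3), (4, 2), (4, 1), (4, 1)

λ = 4: algebraic multiplicity 7 (exponent in χ_A), largest block size 3 (exponent in m_A), 4 blocks (geometric multiplicity). These force block sizes [3, 2, 1, 1].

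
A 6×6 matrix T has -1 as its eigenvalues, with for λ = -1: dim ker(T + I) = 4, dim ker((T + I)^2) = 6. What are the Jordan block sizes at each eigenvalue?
Jordan blocks: (-1, 2), (-1, 2), (-1, 1), (-1, 1)

λ = -1: successive nullity increments [4, 2] count blocks of size ≥ k; block sizes are [2, 2, 1, 1].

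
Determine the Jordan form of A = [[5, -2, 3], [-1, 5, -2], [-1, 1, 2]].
The characteristic polynomial is det(xI - A) = (x - 4)^3, so the eigenvalues are 4 (algebraic multiplicity 3).

For λ = 4: rank(A - 4I) = 2, rank((A - 4I)^2) = 1, rank((A - 4I)^3) = 0. The eigenspace has dimension 3 - 2 = 1, so there is 1 Jordan block; the rank sequence gives block sizes [3].

Assembling the blocks gives the Jordan form J above.

J = [[4, 1, 0], [0, 4, 1], [0, 0, 4]]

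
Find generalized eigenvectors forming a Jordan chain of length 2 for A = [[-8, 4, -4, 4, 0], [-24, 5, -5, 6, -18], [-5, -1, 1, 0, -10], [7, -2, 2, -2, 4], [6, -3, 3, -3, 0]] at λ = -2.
We seek v_1 ∈ ker((A + 2I)^2) \ ker(A + 2I), then set v_{i+1} = (A + 2I) v_i.

One such chain is v_1 = [[0, 1, 0, 0, 0]]^T, v_2 = [[4, 7, -1, -2, -3]]^T. Check: (A + 2I) v_2 = [[0, 0, 0, 0, 0]]^T = 0.

v_1 = [[0, 1, 0, 0, 0]]^T, v_2 = [[4, 7, -1, -2, -3]]^T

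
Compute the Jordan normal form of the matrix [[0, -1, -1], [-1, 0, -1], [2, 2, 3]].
The characteristic polynomial is det(xI - A) = (x - 1)^3, so the eigenvalues are 1 (algebraic multiplicity 3).

For λ = 1: rank(A - I) = 1, rank((A - I)^2) = 0. The eigenspace has dimension 3 - 1 = 2, so there are 2 Jordan blocks; the rank sequence gives block sizes [2, 1].

Assembling the blocks gives the Jordan form J above.

J = [[1, 1, 0], [0, 1, 0], [0, 0, 1]]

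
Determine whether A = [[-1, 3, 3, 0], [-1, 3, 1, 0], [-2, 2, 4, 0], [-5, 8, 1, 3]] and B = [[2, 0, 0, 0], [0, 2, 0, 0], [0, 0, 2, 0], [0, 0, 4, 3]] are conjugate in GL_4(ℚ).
No.

Both have characteristic polynomial (x - 3)(x - 2)^3, but the minimal polynomial of A is (x - 3)(x - 2)^2 while the minimal polynomial of B is (x - 3)(x - 2). The minimal polynomial is a similarity invariant, so A and B are not similar.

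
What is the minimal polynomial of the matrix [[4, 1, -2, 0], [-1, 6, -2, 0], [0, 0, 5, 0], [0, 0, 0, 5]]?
m_A(x) = (x - 5)^2

The characteristic polynomial factors as (x - 5)^4. The minimal polynomial is ∏(x - λ)^{k_λ} where k_λ is the size of the largest Jordan block at λ.

For λ = 5: rank(A - 5I) = 1, and the largest Jordan block has size 2 (the smallest k with rank((A - 5I)^k) = rank((A - 5I)^(k+1))).

So m_A(x) = (x - 5)^2.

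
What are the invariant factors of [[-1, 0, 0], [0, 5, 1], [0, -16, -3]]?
(x - 1)^2(x + 1)

The Jordan structure of A has elementary divisors (x + 1), (x - 1)^2. Arranging the block sizes at each eigenvalue in decreasing order and taking row products gives the invariant factors.

Invariant factors (smallest first, each dividing the next): (x - 1)^2(x + 1).

Check: the last factor (x - 1)^2(x + 1) is the minimal polynomial, and the product (x - 1)^2(x + 1) is the characteristic polynomial.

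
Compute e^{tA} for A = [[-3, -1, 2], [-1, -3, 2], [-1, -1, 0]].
A has Jordan form J = [[-2, 1, 0], [0, -2, 0], [0, 0, -2]] with A = PJP^{-1}, so e^{tA} = P e^{tJ} P^{-1}.

For a Jordan block J_k(λ), e^{tJ_k(λ)} = e^{λt} · (I + tN + t^2 N^2/2! + ... + t^{k-1} N^{k-1}/(k-1)!) where N is the nilpotent superdiagonal part.

Assembling the blocks and conjugating back gives the entries of e^{tA} as shown above.

e^{tA} = [[(1 - t)*e^{-2*t}, -t*e^{-2*t}, 2*t*e^{-2*t}], [-t*e^{-2*t}, (1 - t)*e^{-2*t}, 2*t*e^{-2*t}], [-t*e^{-2*t}, -t*e^{-2*t}, (2*t + 1)*e^{-2*t}]]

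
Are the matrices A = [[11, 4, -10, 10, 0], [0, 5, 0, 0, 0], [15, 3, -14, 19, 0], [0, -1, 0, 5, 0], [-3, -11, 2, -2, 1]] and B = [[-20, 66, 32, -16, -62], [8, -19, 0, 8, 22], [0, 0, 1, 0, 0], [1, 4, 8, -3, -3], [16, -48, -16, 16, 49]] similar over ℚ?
No.

Both have characteristic polynomial (x - 5)^2(x - 1)^2(x + 4), but the minimal polynomial of A is (x - 5)^2(x - 1)^2(x + 4) while the minimal polynomial of B is (x - 5)^2(x - 1)(x + 4). The minimal polynomial is a similarity invariant, so A and B are not similar.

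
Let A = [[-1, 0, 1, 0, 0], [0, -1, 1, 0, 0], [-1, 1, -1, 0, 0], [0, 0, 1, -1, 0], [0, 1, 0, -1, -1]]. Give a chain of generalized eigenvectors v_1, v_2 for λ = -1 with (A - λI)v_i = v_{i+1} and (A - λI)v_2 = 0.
We seek v_1 ∈ ker((A + I)^2) \ ker(A + I), then set v_{i+1} = (A + I) v_i.

One such chain is v_1 = [[0, 0, 0, -1, 1]]^T, v_2 = [[0, 0, 0, 0, 1]]^T. Check: (A + I) v_2 = [[0, 0, 0, 0, 0]]^T = 0.

v_1 = [[0, 0, 0, -1, 1]]^T, v_2 = [[0, 0, 0, 0, 1]]^T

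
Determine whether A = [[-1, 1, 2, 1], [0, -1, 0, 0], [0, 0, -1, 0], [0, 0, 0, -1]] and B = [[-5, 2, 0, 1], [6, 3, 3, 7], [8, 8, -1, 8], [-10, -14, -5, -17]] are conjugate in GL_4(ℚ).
trace(A) = -4 but trace(B) = -20. The trace is a similarity invariant, so A and B are not similar.

No.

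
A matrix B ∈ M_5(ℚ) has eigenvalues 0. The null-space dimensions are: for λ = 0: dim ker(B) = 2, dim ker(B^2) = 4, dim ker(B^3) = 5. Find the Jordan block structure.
Jordan blocks: (0, 3), (0, 2)

λ = 0: successive nullity increments [2, 2, 1] count blocks of size ≥ k; block sizes are [3, 2].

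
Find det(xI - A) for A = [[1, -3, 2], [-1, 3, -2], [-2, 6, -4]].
xI - A = [[x - 1, 3, -2], [1, x - 3, 2], [2, -6, x + 4]].

Expanding det(xI - A) along the first row:
det(xI - A) = + (x - 1)·det([[x - 3, 2], [-6, x + 4]]) - (3)·det([[1, 2], [2, x + 4]]) + (-2)·det([[1, x - 3], [2, -6]]).

Evaluating gives χ_A(x) = x^3.

χ_A(x) = x^3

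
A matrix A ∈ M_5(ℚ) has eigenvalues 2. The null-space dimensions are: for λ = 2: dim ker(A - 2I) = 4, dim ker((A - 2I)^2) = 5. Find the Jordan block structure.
Jordan blocks: (2, 2), (2, 1), (2, 1), (2, 1)

λ = 2: successive nullity increments [4, 1] count blocks of size ≥ k; block sizes are [2, 1, 1, 1].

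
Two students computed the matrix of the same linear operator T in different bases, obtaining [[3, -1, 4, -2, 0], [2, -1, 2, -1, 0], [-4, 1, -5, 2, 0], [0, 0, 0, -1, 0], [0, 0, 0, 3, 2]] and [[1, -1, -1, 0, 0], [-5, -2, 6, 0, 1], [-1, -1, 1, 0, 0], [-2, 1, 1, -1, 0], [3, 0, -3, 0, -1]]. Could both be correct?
Yes.

Two matrices over a field are similar if and only if they have the same invariant factors.

Both A and B have characteristic polynomial (x - 2)(x + 1)^4 and minimal polynomial (x - 2)(x + 1)^3. Computing further, both have invariant factors x + 1, (x - 2)(x + 1)^3. Hence A and B are similar.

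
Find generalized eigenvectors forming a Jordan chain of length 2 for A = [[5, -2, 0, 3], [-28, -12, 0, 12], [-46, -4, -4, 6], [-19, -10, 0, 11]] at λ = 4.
v_1 = [[0, 1, 1, 1]]^T, v_2 = [[1, -4, -6, -3]]^T

We seek v_1 ∈ ker((A - 4I)^2) \ ker(A - 4I), then set v_{i+1} = (A - 4I) v_i.

One such chain is v_1 = [[0, 1, 1, 1]]^T, v_2 = [[1, -4, -6, -3]]^T. Check: (A - 4I) v_2 = [[0, 0, 0, 0]]^T = 0.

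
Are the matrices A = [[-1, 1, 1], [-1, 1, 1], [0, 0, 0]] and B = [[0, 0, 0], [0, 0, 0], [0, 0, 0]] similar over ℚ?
Both have characteristic polynomial x^3, but the minimal polynomial of A is x^2 while the minimal polynomial of B is x. The minimal polynomial is a similarity invariant, so A and B are not similar.

No.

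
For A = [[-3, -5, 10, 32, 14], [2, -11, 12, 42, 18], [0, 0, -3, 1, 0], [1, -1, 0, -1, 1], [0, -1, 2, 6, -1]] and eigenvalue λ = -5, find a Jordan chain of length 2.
We seek v_1 ∈ ker((A + 5I)^2) \ ker(A + 5I), then set v_{i+1} = (A + 5I) v_i.

One such chain is v_1 = [[-1, -1, 0, 0, 0]]^T, v_2 = [[3, 4, 0, 0, 1]]^T. Check: (A + 5I) v_2 = [[0, 0, 0, 0, 0]]^T = 0.

v_1 = [[-1, -1, 0, 0, 0]]^T, v_2 = [[3, 4, 0, 0, 1]]^T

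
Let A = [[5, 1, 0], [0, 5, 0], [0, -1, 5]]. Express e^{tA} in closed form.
e^{tA} = [[e^{5*t}, t*e^{5*t}, 0], [0, e^{5*t}, 0], [0, -t*e^{5*t}, e^{5*t}]]

A has Jordan form J = [[5, 1, 0], [0, 5, 0], [0, 0, 5]] with A = PJP^{-1}, so e^{tA} = P e^{tJ} P^{-1}.

For a Jordan block J_k(λ), e^{tJ_k(λ)} = e^{λt} · (I + tN + t^2 N^2/2! + ... + t^{k-1} N^{k-1}/(k-1)!) where N is the nilpotent superdiagonal part.

Assembling the blocks and conjugating back gives the entries of e^{tA} as shown above.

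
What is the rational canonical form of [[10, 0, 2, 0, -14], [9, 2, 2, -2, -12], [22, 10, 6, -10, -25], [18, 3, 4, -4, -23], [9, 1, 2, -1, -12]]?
R = [[0, 0, 0, 0, 2], [1, 0, 0, 0, -2], [0, 1, 0, 0, -2], [0, 0, 1, 0, 1], [0, 0, 0, 1, 2]]

The invariant factors of A (the non-unit diagonal entries of the Smith normal form of xI - A over ℚ[x]) are (x - 1)^2(x^3 - 2x - 2), each dividing the next. The characteristic polynomial is their product, (x - 1)^2(x^3 - 2x - 2).

The rational canonical form is the block-diagonal matrix of companion matrices C(f_i):
R = [[0, 0, 0, 0, 2], [1, 0, 0, 0, -2], [0, 1, 0, 0, -2], [0, 0, 1, 0, 1], [0, 0, 0, 1, 2]].

Note the characteristic polynomial does not split into linear factors over ℚ, so A has no Jordan form over ℚ; the rational canonical form exists over any field.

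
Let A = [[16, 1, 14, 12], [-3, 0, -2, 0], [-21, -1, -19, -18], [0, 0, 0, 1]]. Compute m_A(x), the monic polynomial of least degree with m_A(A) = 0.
m_A(x) = (x - 1)^2(x + 5)

The characteristic polynomial factors as (x - 1)^3(x + 5). The minimal polynomial is ∏(x - λ)^{k_λ} where k_λ is the size of the largest Jordan block at λ.

For λ = -5: rank(A + 5I) = 3, and the largest Jordan block has size 1 (the smallest k with rank((A + 5I)^k) = rank((A + 5I)^(k+1))).
For λ = 1: rank(A - I) = 2, and the largest Jordan block has size 2 (the smallest k with rank((A - I)^k) = rank((A - I)^(k+1))).

So m_A(x) = (x - 1)^2(x + 5).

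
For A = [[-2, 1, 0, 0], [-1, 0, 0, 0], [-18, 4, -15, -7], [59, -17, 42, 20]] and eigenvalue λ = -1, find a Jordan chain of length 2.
We seek v_1 ∈ ker((A + I)^2) \ ker(A + I), then set v_{i+1} = (A + I) v_i.

One such chain is v_1 = [[0, 1, 0, 1]]^T, v_2 = [[1, 1, -3, 4]]^T. Check: (A + I) v_2 = [[0, 0, 0, 0]]^T = 0.

v_1 = [[0, 1, 0, 1]]^T, v_2 = [[1, 1, -3, 4]]^T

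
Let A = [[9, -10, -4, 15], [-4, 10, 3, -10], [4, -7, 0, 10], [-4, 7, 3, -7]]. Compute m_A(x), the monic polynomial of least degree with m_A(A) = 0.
m_A(x) = (x - 3)^3

The characteristic polynomial factors as (x - 3)^4. The minimal polynomial is ∏(x - λ)^{k_λ} where k_λ is the size of the largest Jordan block at λ.

For λ = 3: rank(A - 3I) = 2, and the largest Jordan block has size 3 (the smallest k with rank((A - 3I)^k) = rank((A - 3I)^(k+1))).

So m_A(x) = (x - 3)^3.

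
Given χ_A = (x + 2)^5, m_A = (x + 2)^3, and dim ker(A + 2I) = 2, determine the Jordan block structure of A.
λ = -2: algebraic multiplicity 5 (exponent in χ_A), largest block size 3 (exponent in m_A), 2 blocks (geometric multiplicity). These force block sizes [3, 2].

Jordan blocks: (-2, 3), (-2, 2)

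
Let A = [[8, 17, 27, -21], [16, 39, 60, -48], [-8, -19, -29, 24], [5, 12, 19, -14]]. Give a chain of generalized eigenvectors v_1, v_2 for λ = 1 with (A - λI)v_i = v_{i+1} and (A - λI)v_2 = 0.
We seek v_1 ∈ ker((A - I)^2) \ ker(A - I), then set v_{i+1} = (A - I) v_i.

One such chain is v_1 = [[-3, -1, 3, 2]]^T, v_2 = [[1, -2, 1, 0]]^T. Check: (A - I) v_2 = [[0, 0, 0, 0]]^T = 0.

v_1 = [[-3, -1, 3, 2]]^T, v_2 = [[1, -2, 1, 0]]^T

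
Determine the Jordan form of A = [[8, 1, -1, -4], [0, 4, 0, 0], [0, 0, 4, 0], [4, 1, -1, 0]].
The characteristic polynomial is det(xI - A) = (x - 4)^4, so the eigenvalues are 4 (algebraic multiplicity 4).

For λ = 4: rank(A - 4I) = 1, rank((A - 4I)^2) = 0. The eigenspace has dimension 4 - 1 = 3, so there are 3 Jordan blocks; the rank sequence gives block sizes [2, 1, 1].

Assembling the blocks gives the Jordan form J above.

J = [[4, 1, 0, 0], [0, 4, 0, 0], [0, 0, 4, 0], [0, 0, 0, 4]]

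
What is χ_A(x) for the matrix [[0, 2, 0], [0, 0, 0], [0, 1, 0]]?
xI - A = [[x, -2, 0], [0, x, 0], [0, -1, x]].

Expanding det(xI - A) along the first row:
det(xI - A) = + (x)·det([[x, 0], [-1, x]]) - (-2)·det([[0, 0], [0, x]]) + (0)·det([[0, x], [0, -1]]).

Evaluating gives χ_A(x) = x^3.

χ_A(x) = x^3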